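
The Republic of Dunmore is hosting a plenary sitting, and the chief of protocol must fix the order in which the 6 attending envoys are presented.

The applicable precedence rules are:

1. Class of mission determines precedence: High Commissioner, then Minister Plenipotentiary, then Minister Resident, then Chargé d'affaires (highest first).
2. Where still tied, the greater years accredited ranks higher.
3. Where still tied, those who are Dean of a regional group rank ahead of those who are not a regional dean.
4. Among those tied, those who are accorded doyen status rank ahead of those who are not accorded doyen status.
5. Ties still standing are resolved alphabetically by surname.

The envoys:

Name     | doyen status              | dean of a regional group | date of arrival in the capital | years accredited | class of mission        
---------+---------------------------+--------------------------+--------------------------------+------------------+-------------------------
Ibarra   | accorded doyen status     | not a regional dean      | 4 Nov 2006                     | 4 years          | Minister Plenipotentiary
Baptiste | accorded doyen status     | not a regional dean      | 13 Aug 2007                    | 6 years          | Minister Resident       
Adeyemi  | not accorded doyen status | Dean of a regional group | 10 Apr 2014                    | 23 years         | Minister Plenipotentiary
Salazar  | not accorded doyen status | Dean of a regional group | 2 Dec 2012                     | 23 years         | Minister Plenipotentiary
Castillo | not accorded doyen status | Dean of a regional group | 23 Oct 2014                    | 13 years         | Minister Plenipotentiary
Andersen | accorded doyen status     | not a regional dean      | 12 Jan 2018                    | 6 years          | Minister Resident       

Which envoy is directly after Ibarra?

By class of mission: Adeyemi, Salazar, Castillo and Ibarra (Minister Plenipotentiary); then Andersen and Baptiste (Minister Resident).
Among Adeyemi, Salazar, Castillo and Ibarra, by years accredited (higher first): Adeyemi and Salazar (23 years) before Castillo (13 years) before Ibarra (4 years).
Adeyemi and Salazar are each Dean of a regional group, so the next rule applies.
Adeyemi and Salazar are each not accorded doyen status, so the next rule applies.
Among Adeyemi and Salazar, alphabetically by surname: Adeyemi before Salazar.
Andersen and Baptiste both have years accredited 6 years, so the next rule applies.
Andersen and Baptiste are each not a regional dean, so the next rule applies.
Andersen and Baptiste are each accorded doyen status, so the next rule applies.
Among Andersen and Baptiste, alphabetically by surname: Andersen before Baptiste.
Order: Adeyemi, Salazar, Castillo, Ibarra, Andersen, Baptiste.

Andersen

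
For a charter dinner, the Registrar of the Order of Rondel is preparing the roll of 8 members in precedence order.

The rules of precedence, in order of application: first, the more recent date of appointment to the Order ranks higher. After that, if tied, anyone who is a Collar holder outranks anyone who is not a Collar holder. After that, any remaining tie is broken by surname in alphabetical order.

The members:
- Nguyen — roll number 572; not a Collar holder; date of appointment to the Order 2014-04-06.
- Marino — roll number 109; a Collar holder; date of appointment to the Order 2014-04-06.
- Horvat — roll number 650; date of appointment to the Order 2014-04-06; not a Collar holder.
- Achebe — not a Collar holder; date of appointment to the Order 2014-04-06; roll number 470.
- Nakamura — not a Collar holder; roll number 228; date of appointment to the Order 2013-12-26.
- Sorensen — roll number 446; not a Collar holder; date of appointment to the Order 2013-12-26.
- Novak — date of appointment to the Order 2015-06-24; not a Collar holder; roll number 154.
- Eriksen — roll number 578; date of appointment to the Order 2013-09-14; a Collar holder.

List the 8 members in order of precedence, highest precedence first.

Novak, Marino, Achebe, Horvat, Nguyen, Nakamura, Sorensen, Eriksen

By date of appointment to the Order (later first): Novak (2015-06-24); then Marino, Achebe, Horvat and Nguyen (each 2014-04-06); then Nakamura and Sorensen (both 2013-12-26); then Eriksen (2013-09-14).
Among Marino, Achebe, Horvat and Nguyen, a Collar holder before not a Collar holder: Marino (a Collar holder) before Achebe, Horvat and Nguyen (not a Collar holder).
Among Achebe, Horvat and Nguyen, alphabetically by surname: Achebe before Horvat before Nguyen.
Nakamura and Sorensen are each not a Collar holder, so the next rule applies.
Among Nakamura and Sorensen, alphabetically by surname: Nakamura before Sorensen.
Full order: Novak, Marino, Achebe, Horvat, Nguyen, Nakamura, Sorensen, Eriksen.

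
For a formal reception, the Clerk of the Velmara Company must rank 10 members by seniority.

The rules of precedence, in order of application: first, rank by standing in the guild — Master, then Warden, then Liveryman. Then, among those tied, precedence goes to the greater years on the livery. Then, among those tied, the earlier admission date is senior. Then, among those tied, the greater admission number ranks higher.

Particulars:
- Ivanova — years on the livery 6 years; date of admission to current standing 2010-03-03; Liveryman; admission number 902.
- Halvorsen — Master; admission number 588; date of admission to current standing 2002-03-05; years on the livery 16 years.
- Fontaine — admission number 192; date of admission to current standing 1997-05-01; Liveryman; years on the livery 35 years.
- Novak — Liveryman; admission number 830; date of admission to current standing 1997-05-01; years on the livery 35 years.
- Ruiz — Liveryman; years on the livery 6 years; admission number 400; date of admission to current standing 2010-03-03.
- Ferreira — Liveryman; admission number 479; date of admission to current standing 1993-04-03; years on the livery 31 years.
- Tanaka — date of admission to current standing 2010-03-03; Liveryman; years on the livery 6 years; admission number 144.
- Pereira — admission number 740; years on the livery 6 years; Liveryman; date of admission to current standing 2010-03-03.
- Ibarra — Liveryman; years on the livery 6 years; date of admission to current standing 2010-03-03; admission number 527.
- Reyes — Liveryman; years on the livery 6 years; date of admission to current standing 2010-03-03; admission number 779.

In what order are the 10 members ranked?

By standing in the guild: Halvorsen (Master); then Novak, Fontaine, Ferreira, Ivanova, Reyes, Pereira, Ibarra, Ruiz and Tanaka (Liveryman).
Among Novak, Fontaine, Ferreira, Ivanova, Reyes, Pereira, Ibarra, Ruiz and Tanaka, by years on the livery (higher first): Novak and Fontaine (35 years) before Ferreira (31 years) before Ivanova, Reyes, Pereira, Ibarra, Ruiz and Tanaka (6 years).
Novak and Fontaine both have date of admission to current standing 1997-05-01, so the next rule applies.
Among Novak and Fontaine, by admission number (higher first): Novak (830) before Fontaine (192).
Ivanova, Reyes, Pereira, Ibarra, Ruiz and Tanaka all have date of admission to current standing 2010-03-03, so the next rule applies.
Among Ivanova, Reyes, Pereira, Ibarra, Ruiz and Tanaka, by admission number (higher first): Ivanova (902) before Reyes (779) before Pereira (740) before Ibarra (527) before Ruiz (400) before Tanaka (144).
Full order: Halvorsen, Novak, Fontaine, Ferreira, Ivanova, Reyes, Pereira, Ibarra, Ruiz, Tanaka.

Halvorsen, Novak, Fontaine, Ferreira, Ivanova, Reyes, Pereira, Ibarra, Ruiz, Tanaka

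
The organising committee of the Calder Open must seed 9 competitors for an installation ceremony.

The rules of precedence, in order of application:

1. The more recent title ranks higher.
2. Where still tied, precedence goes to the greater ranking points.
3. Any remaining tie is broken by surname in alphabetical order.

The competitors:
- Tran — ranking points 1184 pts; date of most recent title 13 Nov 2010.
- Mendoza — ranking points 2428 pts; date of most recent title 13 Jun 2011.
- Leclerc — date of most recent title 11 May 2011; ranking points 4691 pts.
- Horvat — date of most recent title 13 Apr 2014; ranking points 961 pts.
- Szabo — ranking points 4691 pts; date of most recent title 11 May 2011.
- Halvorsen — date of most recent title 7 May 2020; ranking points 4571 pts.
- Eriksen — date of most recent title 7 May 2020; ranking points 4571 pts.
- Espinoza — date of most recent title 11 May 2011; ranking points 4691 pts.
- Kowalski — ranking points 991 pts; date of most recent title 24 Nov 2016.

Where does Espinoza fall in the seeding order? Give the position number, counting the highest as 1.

By date of most recent title (later first): Eriksen and Halvorsen (both 7 May 2020); then Kowalski (24 Nov 2016); then Horvat (13 Apr 2014); then Mendoza (13 Jun 2011); then Espinoza, Leclerc and Szabo (each 11 May 2011); then Tran (13 Nov 2010).
Eriksen and Halvorsen both have ranking points 4571 pts, so the next rule applies.
Among Eriksen and Halvorsen, alphabetically by surname: Eriksen before Halvorsen.
Espinoza, Leclerc and Szabo all have ranking points 4691 pts, so the next rule applies.
Among Espinoza, Leclerc and Szabo, alphabetically by surname: Espinoza before Leclerc before Szabo.
Order: Eriksen, Halvorsen, Kowalski, Horvat, Mendoza, Espinoza, Leclerc, Szabo, Tran. So position 6.

6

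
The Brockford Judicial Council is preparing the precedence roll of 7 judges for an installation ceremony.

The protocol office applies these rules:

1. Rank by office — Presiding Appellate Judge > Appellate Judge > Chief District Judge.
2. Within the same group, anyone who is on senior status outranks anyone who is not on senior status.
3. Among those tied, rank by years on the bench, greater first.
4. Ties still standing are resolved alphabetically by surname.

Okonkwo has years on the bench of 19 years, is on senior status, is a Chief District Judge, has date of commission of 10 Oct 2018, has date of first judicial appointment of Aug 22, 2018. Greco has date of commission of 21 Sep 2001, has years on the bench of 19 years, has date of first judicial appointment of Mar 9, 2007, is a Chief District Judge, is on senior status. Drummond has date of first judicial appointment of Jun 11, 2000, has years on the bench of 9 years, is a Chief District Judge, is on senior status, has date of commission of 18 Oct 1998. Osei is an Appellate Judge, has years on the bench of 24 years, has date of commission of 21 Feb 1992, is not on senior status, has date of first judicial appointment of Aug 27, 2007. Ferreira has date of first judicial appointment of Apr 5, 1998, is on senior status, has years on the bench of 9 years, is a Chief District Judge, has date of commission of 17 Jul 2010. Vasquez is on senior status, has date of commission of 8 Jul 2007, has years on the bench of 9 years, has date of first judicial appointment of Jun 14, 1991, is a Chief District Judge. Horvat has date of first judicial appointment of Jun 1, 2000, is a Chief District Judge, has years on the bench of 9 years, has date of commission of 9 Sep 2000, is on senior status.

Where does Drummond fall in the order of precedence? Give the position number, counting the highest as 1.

4

By office: Osei (Appellate Judge); then Greco, Okonkwo, Drummond, Ferreira, Horvat and Vasquez (Chief District Judge).
Greco, Okonkwo, Drummond, Ferreira, Horvat and Vasquez are each on senior status, so the next rule applies.
Among Greco, Okonkwo, Drummond, Ferreira, Horvat and Vasquez, by years on the bench (higher first): Greco and Okonkwo (19 years) before Drummond, Ferreira, Horvat and Vasquez (9 years).
Among Greco and Okonkwo, alphabetically by surname: Greco before Okonkwo.
Among Drummond, Ferreira, Horvat and Vasquez, alphabetically by surname: Drummond before Ferreira before Horvat before Vasquez.
Order: Osei, Greco, Okonkwo, Drummond, Ferreira, Horvat, Vasquez. So position 4.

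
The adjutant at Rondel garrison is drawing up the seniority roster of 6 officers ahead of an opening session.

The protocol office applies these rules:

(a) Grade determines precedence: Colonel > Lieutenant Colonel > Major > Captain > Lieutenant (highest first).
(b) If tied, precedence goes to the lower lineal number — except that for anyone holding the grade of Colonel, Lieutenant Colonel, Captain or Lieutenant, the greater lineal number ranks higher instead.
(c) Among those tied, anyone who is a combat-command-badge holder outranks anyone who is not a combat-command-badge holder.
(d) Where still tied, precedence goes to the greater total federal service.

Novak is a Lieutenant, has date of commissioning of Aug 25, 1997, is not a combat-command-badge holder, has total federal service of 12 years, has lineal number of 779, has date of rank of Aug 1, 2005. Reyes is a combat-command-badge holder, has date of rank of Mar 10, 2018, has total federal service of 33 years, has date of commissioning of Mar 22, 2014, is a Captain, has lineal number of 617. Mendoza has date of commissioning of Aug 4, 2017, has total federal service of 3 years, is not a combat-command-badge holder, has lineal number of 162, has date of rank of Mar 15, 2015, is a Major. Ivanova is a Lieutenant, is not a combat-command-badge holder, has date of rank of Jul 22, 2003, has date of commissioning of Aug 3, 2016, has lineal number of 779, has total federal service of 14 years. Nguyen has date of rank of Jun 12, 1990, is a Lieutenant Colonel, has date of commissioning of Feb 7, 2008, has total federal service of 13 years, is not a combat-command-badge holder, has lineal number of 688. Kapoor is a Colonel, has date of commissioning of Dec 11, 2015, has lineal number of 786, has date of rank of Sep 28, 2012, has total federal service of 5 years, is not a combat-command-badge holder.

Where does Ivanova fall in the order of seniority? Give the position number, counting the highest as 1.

By grade: Kapoor (Colonel); then Nguyen (Lieutenant Colonel); then Mendoza (Major); then Reyes (Captain); then Ivanova and Novak (Lieutenant).
Ivanova and Novak both have lineal number 779, so the next rule applies.
Ivanova and Novak are each not a combat-command-badge holder, so the next rule applies.
Among Ivanova and Novak, by total federal service (higher first): Ivanova (14 years) before Novak (12 years).
Order: Kapoor, Nguyen, Mendoza, Reyes, Ivanova, Novak. So position 5.

5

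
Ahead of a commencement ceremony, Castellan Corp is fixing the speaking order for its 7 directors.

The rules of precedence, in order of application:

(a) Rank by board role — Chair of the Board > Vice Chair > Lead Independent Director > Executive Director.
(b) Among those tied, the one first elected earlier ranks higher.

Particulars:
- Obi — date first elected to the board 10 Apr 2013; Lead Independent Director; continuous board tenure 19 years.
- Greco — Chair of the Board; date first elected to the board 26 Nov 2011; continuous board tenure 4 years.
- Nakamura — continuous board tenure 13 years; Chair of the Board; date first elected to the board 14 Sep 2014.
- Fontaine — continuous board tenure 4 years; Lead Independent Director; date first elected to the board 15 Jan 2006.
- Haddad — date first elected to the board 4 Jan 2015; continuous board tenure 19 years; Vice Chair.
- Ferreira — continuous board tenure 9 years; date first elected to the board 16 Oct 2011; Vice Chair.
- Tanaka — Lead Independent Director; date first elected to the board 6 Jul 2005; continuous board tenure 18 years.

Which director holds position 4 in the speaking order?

Haddad

By board role: Greco and Nakamura (Chair of the Board); then Ferreira and Haddad (Vice Chair); then Tanaka, Fontaine and Obi (Lead Independent Director).
Among Greco and Nakamura, by date first elected to the board (earlier first): Greco (26 Nov 2011) before Nakamura (14 Sep 2014).
Among Ferreira and Haddad, by date first elected to the board (earlier first): Ferreira (16 Oct 2011) before Haddad (4 Jan 2015).
Among Tanaka, Fontaine and Obi, by date first elected to the board (earlier first): Tanaka (6 Jul 2005) before Fontaine (15 Jan 2006) before Obi (10 Apr 2013).
Order: Greco, Nakamura, Ferreira, Haddad, Tanaka, Fontaine, Obi.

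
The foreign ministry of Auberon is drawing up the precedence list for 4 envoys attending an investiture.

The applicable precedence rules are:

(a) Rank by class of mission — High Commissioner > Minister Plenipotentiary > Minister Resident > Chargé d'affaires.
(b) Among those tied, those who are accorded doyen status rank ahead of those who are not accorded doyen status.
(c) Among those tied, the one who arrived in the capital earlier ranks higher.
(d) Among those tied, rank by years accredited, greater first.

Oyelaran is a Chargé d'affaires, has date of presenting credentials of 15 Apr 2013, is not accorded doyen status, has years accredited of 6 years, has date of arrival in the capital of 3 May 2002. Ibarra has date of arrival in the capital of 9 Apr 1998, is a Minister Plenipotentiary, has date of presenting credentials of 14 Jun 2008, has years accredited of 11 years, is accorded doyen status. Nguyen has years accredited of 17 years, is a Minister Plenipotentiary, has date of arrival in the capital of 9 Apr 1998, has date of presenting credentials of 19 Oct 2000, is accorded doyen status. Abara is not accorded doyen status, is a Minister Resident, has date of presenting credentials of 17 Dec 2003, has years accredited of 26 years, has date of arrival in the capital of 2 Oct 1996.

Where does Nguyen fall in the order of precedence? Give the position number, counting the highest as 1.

By class of mission: Nguyen and Ibarra (Minister Plenipotentiary); then Abara (Minister Resident); then Oyelaran (Chargé d'affaires).
Nguyen and Ibarra are each accorded doyen status, so the next rule applies.
Nguyen and Ibarra both have date of arrival in the capital 9 Apr 1998, so the next rule applies.
Among Nguyen and Ibarra, by years accredited (higher first): Nguyen (17 years) before Ibarra (11 years).
Order: Nguyen, Ibarra, Abara, Oyelaran. So position 1.

1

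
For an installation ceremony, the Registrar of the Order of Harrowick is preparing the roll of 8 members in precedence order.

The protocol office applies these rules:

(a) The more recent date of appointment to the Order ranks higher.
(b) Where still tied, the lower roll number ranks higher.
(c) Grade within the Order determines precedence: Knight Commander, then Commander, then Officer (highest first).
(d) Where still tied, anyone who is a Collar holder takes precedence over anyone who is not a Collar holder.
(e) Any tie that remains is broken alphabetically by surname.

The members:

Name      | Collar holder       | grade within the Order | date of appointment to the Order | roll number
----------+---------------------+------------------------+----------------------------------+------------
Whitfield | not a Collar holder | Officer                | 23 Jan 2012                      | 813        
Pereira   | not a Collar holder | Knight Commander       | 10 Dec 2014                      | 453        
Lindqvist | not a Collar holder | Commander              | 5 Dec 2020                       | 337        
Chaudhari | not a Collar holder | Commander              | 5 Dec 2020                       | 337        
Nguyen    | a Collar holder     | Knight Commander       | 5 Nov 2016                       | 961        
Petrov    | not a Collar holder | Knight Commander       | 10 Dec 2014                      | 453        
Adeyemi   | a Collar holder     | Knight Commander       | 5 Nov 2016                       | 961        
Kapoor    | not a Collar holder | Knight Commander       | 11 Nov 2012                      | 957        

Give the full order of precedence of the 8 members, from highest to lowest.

By date of appointment to the Order (later first): Chaudhari and Lindqvist (both 5 Dec 2020); then Adeyemi and Nguyen (both 5 Nov 2016); then Pereira and Petrov (both 10 Dec 2014); then Kapoor (11 Nov 2012); then Whitfield (23 Jan 2012).
Chaudhari and Lindqvist both have roll number 337, so the next rule applies.
Chaudhari and Lindqvist are each Commander, so the next rule applies.
Chaudhari and Lindqvist are each not a Collar holder, so the next rule applies.
Among Chaudhari and Lindqvist, alphabetically by surname: Chaudhari before Lindqvist.
Adeyemi and Nguyen both have roll number 961, so the next rule applies.
Adeyemi and Nguyen are each Knight Commander, so the next rule applies.
Adeyemi and Nguyen are each a Collar holder, so the next rule applies.
Among Adeyemi and Nguyen, alphabetically by surname: Adeyemi before Nguyen.
Pereira and Petrov both have roll number 453, so the next rule applies.
Pereira and Petrov are each Knight Commander, so the next rule applies.
Pereira and Petrov are each not a Collar holder, so the next rule applies.
Among Pereira and Petrov, alphabetically by surname: Pereira before Petrov.
Full order: Chaudhari, Lindqvist, Adeyemi, Nguyen, Pereira, Petrov, Kapoor, Whitfield.

Chaudhari, Lindqvist, Adeyemi, Nguyen, Pereira, Petrov, Kapoor, Whitfield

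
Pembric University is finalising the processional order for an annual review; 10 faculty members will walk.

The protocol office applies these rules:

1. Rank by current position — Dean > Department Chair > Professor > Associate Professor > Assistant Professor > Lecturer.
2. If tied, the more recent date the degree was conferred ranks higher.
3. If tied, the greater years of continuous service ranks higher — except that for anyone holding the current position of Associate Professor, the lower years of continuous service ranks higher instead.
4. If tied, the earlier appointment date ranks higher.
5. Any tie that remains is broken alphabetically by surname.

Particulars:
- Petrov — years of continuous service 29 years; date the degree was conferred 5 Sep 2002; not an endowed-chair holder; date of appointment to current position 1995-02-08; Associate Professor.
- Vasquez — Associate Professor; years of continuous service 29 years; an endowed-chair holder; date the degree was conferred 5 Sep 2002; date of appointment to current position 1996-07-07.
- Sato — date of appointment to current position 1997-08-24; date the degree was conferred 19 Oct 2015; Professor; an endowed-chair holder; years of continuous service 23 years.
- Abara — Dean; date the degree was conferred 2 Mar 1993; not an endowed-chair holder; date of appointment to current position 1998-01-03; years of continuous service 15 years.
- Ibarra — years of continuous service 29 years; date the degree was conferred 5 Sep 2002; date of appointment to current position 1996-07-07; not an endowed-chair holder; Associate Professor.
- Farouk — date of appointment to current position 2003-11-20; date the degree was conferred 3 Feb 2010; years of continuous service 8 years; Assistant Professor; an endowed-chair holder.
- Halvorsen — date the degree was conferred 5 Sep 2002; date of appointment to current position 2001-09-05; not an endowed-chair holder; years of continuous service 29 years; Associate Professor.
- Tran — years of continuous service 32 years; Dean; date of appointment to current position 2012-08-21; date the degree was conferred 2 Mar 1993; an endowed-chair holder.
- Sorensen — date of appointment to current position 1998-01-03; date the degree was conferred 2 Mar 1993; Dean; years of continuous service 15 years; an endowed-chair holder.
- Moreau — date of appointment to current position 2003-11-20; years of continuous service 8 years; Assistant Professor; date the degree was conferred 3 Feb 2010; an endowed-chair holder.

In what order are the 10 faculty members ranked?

By current position: Tran, Abara and Sorensen (Dean); then Sato (Professor); then Petrov, Ibarra, Vasquez and Halvorsen (Associate Professor); then Farouk and Moreau (Assistant Professor).
Tran, Abara and Sorensen all have date the degree was conferred 2 Mar 1993, so the next rule applies.
Among Tran, Abara and Sorensen, by years of continuous service (higher first): Tran (32 years) before Abara and Sorensen (15 years).
Abara and Sorensen both have date of appointment to current position 1998-01-03, so the next rule applies.
Among Abara and Sorensen, alphabetically by surname: Abara before Sorensen.
Petrov, Ibarra, Vasquez and Halvorsen all have date the degree was conferred 5 Sep 2002, so the next rule applies.
Petrov, Ibarra, Vasquez and Halvorsen all have years of continuous service 29 years, so the next rule applies.
Among Petrov, Ibarra, Vasquez and Halvorsen, by date of appointment to current position (earlier first): Petrov (1995-02-08) before Ibarra and Vasquez (1996-07-07) before Halvorsen (2001-09-05).
Among Ibarra and Vasquez, alphabetically by surname: Ibarra before Vasquez.
Farouk and Moreau both have date the degree was conferred 3 Feb 2010, so the next rule applies.
Farouk and Moreau both have years of continuous service 8 years, so the next rule applies.
Farouk and Moreau both have date of appointment to current position 2003-11-20, so the next rule applies.
Among Farouk and Moreau, alphabetically by surname: Farouk before Moreau.
Full order: Tran, Abara, Sorensen, Sato, Petrov, Ibarra, Vasquez, Halvorsen, Farouk, Moreau.

Tran, Abara, Sorensen, Sato, Petrov, Ibarra, Vasquez, Halvorsen, Farouk, Moreau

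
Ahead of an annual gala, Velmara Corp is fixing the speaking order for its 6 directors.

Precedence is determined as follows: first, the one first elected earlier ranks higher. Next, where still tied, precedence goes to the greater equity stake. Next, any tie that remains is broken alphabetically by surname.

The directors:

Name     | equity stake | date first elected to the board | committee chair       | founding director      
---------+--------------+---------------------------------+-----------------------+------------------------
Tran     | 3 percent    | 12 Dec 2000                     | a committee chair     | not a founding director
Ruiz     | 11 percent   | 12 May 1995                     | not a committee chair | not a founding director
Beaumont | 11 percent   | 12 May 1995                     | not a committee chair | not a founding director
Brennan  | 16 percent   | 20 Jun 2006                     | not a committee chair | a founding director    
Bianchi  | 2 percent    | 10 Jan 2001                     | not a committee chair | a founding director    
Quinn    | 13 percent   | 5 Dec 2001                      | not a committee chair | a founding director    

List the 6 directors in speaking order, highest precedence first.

Beaumont, Ruiz, Tran, Bianchi, Quinn, Brennan

By date first elected to the board (earlier first): Beaumont and Ruiz (both 12 May 1995); then Tran (12 Dec 2000); then Bianchi (10 Jan 2001); then Quinn (5 Dec 2001); then Brennan (20 Jun 2006).
Beaumont and Ruiz both have equity stake 11 percent, so the next rule applies.
Among Beaumont and Ruiz, alphabetically by surname: Beaumont before Ruiz.
Full order: Beaumont, Ruiz, Tran, Bianchi, Quinn, Brennan.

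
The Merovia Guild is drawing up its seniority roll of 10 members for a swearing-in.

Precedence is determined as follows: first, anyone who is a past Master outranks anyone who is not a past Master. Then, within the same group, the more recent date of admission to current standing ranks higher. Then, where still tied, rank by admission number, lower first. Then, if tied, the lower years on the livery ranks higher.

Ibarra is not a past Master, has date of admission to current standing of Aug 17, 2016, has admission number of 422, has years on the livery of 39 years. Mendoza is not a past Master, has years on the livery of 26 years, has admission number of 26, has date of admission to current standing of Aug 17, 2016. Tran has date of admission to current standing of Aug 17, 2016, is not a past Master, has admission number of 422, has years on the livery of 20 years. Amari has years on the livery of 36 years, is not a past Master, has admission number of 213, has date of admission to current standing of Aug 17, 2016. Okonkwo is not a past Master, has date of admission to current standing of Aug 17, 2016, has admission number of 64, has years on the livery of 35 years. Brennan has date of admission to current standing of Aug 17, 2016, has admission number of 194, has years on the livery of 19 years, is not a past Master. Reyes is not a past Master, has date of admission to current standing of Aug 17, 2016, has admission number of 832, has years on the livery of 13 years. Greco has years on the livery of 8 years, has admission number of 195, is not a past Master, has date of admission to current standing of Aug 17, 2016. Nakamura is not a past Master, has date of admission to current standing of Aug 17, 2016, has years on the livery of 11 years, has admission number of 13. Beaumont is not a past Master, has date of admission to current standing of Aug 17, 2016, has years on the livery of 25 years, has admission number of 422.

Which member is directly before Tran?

By the first rule: Nakamura, Mendoza, Okonkwo, Brennan, Greco, Amari, Tran, Beaumont, Ibarra and Reyes (each not a past Master).
Nakamura, Mendoza, Okonkwo, Brennan, Greco, Amari, Tran, Beaumont, Ibarra and Reyes all have date of admission to current standing Aug 17, 2016, so the next rule applies.
Among Nakamura, Mendoza, Okonkwo, Brennan, Greco, Amari, Tran, Beaumont, Ibarra and Reyes, by admission number (lower first): Nakamura (13) before Mendoza (26) before Okonkwo (64) before Brennan (194) before Greco (195) before Amari (213) before Tran, Beaumont and Ibarra (422) before Reyes (832).
Among Tran, Beaumont and Ibarra, by years on the livery (lower first): Tran (20 years) before Beaumont (25 years) before Ibarra (39 years).
Order: Nakamura, Mendoza, Okonkwo, Brennan, Greco, Amari, Tran, Beaumont, Ibarra, Reyes.

Amari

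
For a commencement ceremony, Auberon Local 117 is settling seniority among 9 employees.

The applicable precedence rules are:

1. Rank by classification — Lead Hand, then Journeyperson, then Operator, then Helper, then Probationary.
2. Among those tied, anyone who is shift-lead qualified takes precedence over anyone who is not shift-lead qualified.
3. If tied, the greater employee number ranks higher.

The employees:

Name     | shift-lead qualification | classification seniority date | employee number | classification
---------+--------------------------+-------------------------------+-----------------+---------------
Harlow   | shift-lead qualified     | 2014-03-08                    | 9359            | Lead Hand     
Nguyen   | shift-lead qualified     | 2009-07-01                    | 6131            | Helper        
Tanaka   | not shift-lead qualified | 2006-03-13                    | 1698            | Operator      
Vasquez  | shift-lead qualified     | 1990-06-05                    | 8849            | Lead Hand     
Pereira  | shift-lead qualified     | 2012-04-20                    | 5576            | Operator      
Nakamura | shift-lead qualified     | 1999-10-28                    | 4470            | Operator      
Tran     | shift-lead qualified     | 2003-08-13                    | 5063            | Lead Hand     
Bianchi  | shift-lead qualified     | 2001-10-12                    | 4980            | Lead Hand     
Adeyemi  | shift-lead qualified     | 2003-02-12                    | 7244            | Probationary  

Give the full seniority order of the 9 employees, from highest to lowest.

By classification: Harlow, Vasquez, Tran and Bianchi (Lead Hand); then Pereira, Nakamura and Tanaka (Operator); then Nguyen (Helper); then Adeyemi (Probationary).
Harlow, Vasquez, Tran and Bianchi are each shift-lead qualified, so the next rule applies.
Among Harlow, Vasquez, Tran and Bianchi, by employee number (higher first): Harlow (9359) before Vasquez (8849) before Tran (5063) before Bianchi (4980).
Among Pereira, Nakamura and Tanaka, shift-lead qualified before not shift-lead qualified: Pereira and Nakamura (shift-lead qualified) before Tanaka (not shift-lead qualified).
Among Pereira and Nakamura, by employee number (higher first): Pereira (5576) before Nakamura (4470).
Full order: Harlow, Vasquez, Tran, Bianchi, Pereira, Nakamura, Tanaka, Nguyen, Adeyemi.

Harlow, Vasquez, Tran, Bianchi, Pereira, Nakamura, Tanaka, Nguyen, Adeyemi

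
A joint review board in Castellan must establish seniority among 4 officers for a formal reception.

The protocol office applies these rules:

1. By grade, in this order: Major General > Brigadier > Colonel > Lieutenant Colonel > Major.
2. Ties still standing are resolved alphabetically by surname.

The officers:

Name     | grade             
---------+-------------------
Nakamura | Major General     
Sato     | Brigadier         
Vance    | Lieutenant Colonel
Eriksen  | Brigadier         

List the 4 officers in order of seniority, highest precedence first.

By grade: Nakamura (Major General); then Eriksen and Sato (Brigadier); then Vance (Lieutenant Colonel).
Among Eriksen and Sato, alphabetically by surname: Eriksen before Sato.
Full order: Nakamura, Eriksen, Sato, Vance.

Nakamura, Eriksen, Sato, Vance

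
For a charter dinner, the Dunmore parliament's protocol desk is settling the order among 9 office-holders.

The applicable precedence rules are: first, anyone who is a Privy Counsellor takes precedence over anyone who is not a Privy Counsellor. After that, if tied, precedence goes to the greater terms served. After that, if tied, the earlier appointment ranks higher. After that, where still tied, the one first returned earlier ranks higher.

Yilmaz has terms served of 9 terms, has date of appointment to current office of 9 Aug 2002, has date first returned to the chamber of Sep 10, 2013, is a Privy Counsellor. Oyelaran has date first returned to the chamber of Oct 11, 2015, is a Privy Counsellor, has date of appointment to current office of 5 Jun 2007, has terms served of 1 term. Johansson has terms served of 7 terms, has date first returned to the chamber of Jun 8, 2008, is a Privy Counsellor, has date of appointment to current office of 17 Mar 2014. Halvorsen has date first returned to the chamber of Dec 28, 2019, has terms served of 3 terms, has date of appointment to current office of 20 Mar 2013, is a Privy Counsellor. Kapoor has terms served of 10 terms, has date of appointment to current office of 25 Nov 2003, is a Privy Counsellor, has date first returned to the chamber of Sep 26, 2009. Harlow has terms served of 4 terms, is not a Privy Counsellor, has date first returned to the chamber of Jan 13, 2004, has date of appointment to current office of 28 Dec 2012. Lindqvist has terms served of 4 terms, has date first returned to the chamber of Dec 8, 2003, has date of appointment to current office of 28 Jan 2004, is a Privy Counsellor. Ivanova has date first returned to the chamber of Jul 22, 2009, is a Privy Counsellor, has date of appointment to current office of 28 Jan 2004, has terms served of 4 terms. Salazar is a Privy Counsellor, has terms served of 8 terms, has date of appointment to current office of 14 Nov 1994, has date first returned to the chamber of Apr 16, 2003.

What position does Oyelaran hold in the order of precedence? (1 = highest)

8

By the first rule: Kapoor, Yilmaz, Salazar, Johansson, Lindqvist, Ivanova, Halvorsen and Oyelaran (each a Privy Counsellor); then Harlow (not a Privy Counsellor).
Among Kapoor, Yilmaz, Salazar, Johansson, Lindqvist, Ivanova, Halvorsen and Oyelaran, by terms served (higher first): Kapoor (10 terms) before Yilmaz (9 terms) before Salazar (8 terms) before Johansson (7 terms) before Lindqvist and Ivanova (4 terms) before Halvorsen (3 terms) before Oyelaran (1 term).
Lindqvist and Ivanova both have date of appointment to current office 28 Jan 2004, so the next rule applies.
Among Lindqvist and Ivanova, by date first returned to the chamber (earlier first): Lindqvist (Dec 8, 2003) before Ivanova (Jul 22, 2009).
Order: Kapoor, Yilmaz, Salazar, Johansson, Lindqvist, Ivanova, Halvorsen, Oyelaran, Harlow. So position 8.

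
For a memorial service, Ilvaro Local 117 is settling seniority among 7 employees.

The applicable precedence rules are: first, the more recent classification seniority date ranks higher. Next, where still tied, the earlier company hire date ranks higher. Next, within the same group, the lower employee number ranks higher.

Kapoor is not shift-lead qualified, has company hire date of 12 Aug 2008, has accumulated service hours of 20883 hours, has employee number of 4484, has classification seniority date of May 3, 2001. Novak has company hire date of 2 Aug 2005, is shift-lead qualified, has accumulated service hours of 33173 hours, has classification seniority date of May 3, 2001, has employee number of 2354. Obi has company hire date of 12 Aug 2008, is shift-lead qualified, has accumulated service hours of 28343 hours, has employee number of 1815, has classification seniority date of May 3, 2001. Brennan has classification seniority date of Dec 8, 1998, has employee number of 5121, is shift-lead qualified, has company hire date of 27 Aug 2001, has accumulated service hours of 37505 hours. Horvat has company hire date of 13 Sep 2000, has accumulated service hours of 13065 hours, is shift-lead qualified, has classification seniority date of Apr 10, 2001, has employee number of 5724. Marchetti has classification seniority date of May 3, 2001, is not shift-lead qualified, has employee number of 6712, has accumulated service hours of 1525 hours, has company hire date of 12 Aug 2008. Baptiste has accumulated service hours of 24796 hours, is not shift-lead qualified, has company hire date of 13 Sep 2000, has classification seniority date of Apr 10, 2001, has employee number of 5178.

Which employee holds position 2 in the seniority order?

By classification seniority date (later first): Novak, Obi, Kapoor and Marchetti (each May 3, 2001); then Baptiste and Horvat (both Apr 10, 2001); then Brennan (Dec 8, 1998).
Among Novak, Obi, Kapoor and Marchetti, by company hire date (earlier first): Novak (2 Aug 2005) before Obi, Kapoor and Marchetti (12 Aug 2008).
Among Obi, Kapoor and Marchetti, by employee number (lower first): Obi (1815) before Kapoor (4484) before Marchetti (6712).
Baptiste and Horvat both have company hire date 13 Sep 2000, so the next rule applies.
Among Baptiste and Horvat, by employee number (lower first): Baptiste (5178) before Horvat (5724).
Order: Novak, Obi, Kapoor, Marchetti, Baptiste, Horvat, Brennan.

Obi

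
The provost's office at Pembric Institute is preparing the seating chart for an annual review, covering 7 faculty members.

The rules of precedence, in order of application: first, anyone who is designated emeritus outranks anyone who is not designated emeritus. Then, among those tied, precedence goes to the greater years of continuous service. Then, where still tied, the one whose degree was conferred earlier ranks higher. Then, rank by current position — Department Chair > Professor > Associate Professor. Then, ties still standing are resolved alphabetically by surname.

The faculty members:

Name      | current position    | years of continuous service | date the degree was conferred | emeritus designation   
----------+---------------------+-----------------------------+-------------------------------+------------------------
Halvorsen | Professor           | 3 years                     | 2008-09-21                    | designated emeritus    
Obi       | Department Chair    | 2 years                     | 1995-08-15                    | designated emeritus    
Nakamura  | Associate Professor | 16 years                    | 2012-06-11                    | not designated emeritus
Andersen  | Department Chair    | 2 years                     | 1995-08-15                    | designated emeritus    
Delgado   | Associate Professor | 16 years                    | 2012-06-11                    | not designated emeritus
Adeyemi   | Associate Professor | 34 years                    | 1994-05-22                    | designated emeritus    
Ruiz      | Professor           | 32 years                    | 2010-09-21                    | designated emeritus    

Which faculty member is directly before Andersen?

Halvorsen

By the first rule: Adeyemi, Ruiz, Halvorsen, Andersen and Obi (each designated emeritus); then Delgado and Nakamura (both not designated emeritus).
Among Adeyemi, Ruiz, Halvorsen, Andersen and Obi, by years of continuous service (higher first): Adeyemi (34 years) before Ruiz (32 years) before Halvorsen (3 years) before Andersen and Obi (2 years).
Andersen and Obi both have date the degree was conferred 1995-08-15, so the next rule applies.
Andersen and Obi are each Department Chair, so the next rule applies.
Among Andersen and Obi, alphabetically by surname: Andersen before Obi.
Delgado and Nakamura both have years of continuous service 16 years, so the next rule applies.
Delgado and Nakamura both have date the degree was conferred 2012-06-11, so the next rule applies.
Delgado and Nakamura are each Associate Professor, so the next rule applies.
Among Delgado and Nakamura, alphabetically by surname: Delgado before Nakamura.
Order: Adeyemi, Ruiz, Halvorsen, Andersen, Obi, Delgado, Nakamura.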